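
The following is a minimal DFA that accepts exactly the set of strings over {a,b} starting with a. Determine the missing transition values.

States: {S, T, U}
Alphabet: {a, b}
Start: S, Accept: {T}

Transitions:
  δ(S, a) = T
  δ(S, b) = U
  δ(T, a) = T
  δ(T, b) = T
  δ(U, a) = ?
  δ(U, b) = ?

From the language and accept set, identify what each state tracks — S: no input read; T: started with a; U: started with b (dead).
Each missing δ(q, a) is the state matching the new tracked value after reading a.
δ(U, a) = U; δ(U, b) = U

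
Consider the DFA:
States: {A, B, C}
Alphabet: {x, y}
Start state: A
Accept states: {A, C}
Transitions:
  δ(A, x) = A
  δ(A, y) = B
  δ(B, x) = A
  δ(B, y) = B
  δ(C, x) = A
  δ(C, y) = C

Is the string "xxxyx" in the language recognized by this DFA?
Processing string "xxxyx":
  A --x--> A
  A --x--> A
  A --x--> A
  A --y--> B
  B --x--> A
Final state: A
Accept states: {A, C}
Yes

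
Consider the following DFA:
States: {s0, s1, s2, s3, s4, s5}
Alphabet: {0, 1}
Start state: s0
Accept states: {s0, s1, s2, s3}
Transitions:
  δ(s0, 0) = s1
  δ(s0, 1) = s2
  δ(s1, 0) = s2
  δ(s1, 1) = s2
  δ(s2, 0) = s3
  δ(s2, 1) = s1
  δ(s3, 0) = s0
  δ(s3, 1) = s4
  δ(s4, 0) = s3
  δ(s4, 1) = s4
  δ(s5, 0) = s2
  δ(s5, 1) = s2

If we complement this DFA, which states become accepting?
Complement accept states = All states \ Original accept states
= {s0, s1, s2, s3, s4, s5} \ {s0, s1, s2, s3}
{s4, s5}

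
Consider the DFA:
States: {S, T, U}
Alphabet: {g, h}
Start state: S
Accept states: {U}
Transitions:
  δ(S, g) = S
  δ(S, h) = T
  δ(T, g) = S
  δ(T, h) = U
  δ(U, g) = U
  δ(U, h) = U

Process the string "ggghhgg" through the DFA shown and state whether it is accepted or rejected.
Processing string "ggghhgg":
  S --g--> S
  S --g--> S
  S --g--> S
  S --h--> T
  T --h--> U
  U --g--> U
  U --g--> U
Final state: U
Accept states: {U}
Yes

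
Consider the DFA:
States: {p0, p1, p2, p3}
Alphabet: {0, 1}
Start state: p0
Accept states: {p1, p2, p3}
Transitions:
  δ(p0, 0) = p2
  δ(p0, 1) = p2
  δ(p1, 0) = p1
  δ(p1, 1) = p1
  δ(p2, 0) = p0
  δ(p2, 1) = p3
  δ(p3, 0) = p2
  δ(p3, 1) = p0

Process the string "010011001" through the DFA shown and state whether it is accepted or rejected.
Processing string "010011001":
  p0 --0--> p2
  p2 --1--> p3
  p3 --0--> p2
  p2 --0--> p0
  p0 --1--> p2
  p2 --1--> p3
  p3 --0--> p2
  p2 --0--> p0
  p0 --1--> p2
Final state: p2
Accept states: {p1, p2, p3}
Yes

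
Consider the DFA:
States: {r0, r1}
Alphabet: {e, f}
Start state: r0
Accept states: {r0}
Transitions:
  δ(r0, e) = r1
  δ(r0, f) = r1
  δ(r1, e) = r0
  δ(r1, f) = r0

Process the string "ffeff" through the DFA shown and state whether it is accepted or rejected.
Processing string "ffeff":
  r0 --f--> r1
  r1 --f--> r0
  r0 --e--> r1
  r1 --f--> r0
  r0 --f--> r1
Final state: r1
Accept states: {r0}
No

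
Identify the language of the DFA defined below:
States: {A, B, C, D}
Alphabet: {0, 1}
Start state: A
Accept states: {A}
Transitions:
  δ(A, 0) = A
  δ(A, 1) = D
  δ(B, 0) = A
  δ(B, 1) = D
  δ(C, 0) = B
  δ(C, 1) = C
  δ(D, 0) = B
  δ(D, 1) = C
Testing a few strings:
  '1111' → reject
  '1000' → accept
  '111' → reject
  '01' → reject
State roles: A=value ≡ 0 (mod 4); B=value ≡ 2 (mod 4); C=value ≡ 3 (mod 4); D=value ≡ 1 (mod 4)
All binary strings representing a multiple of 4 (read in base 2; leading zeros allowed and ε counts as 0)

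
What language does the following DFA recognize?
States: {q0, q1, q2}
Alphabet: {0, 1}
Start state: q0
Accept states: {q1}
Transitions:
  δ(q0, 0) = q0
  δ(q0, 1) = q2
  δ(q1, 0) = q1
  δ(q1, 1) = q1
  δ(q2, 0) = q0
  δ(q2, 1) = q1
Testing a few strings:
  '0' → reject
  '01' → reject
  '0110' → accept
  '1' → reject
State roles: q0=no progress toward 11; q1=substring 11 seen; q2=one trailing 1
All binary strings containing the substring 11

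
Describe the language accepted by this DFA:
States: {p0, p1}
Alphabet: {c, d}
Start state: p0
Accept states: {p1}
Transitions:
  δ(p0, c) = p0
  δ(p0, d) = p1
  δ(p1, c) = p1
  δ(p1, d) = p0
Testing a few strings:
  'cdd' → reject
  'dc' → accept
  'cd' → accept
  'dcc' → accept
State roles: p0=even number of d's so far; p1=odd number of d's so far
All strings over {c,d} with an odd number of d's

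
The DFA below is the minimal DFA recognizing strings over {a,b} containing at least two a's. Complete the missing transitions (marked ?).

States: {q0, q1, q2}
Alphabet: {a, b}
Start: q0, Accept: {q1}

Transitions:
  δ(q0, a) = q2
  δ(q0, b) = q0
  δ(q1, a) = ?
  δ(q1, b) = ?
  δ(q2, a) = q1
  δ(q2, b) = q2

From the language and accept set, identify what each state tracks — q0: zero a's seen; q1: ≥ two a's seen; q2: one a seen.
Each missing δ(q, a) is the state matching the new tracked value after reading a.
δ(q1, a) = q1; δ(q1, b) = q1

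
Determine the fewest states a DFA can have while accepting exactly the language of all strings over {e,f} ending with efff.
By Myhill–Nerode, count the distinguishable equivalence classes: 5 classes — one per longest suffix of the input that is a prefix of 'efff' (lengths 0 through 4); only the length-4 class is accepting.
5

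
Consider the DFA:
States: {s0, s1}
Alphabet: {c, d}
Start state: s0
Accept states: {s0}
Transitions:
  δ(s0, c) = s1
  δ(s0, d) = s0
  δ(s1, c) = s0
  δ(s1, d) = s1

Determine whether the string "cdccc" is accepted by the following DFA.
Processing string "cdccc":
  s0 --c--> s1
  s1 --d--> s1
  s1 --c--> s0
  s0 --c--> s1
  s1 --c--> s0
Final state: s0
Accept states: {s0}
Yes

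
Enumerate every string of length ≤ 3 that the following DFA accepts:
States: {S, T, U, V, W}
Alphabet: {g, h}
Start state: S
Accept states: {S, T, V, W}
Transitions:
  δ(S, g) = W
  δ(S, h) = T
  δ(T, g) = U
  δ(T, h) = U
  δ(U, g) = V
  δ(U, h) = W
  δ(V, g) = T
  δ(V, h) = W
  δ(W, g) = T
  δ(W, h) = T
ε, g, h, gg, gh, hgg, hgh, hhg, hhh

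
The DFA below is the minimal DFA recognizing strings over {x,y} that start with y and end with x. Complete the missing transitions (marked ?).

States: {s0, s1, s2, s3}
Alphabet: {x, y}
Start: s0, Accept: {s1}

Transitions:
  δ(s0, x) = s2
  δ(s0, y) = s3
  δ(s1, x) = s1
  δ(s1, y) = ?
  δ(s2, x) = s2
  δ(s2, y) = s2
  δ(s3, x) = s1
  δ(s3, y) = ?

From the language and accept set, identify what each state tracks — s0: no input read; s1: started with y, last symbol x; s2: started with x (dead); s3: started with y, last symbol y.
Each missing δ(q, a) is the state matching the new tracked value after reading a.
δ(s1, y) = s3; δ(s3, y) = s3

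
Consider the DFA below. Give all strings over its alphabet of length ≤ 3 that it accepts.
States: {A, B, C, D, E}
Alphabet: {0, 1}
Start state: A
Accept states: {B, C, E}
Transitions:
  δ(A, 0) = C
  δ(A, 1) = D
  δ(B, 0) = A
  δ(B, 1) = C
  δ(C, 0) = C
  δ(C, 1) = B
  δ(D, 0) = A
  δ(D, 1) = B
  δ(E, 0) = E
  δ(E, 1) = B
0, 00, 01, 11, 000, 001, 011, 100, 111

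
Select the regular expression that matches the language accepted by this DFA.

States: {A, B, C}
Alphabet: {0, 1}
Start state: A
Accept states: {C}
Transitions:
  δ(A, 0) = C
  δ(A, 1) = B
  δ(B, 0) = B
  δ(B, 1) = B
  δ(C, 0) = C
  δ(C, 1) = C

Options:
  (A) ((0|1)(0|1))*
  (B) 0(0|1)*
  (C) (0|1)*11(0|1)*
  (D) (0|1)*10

Check each option against the DFA on short strings; one disagreement eliminates an option:
  (A) ((0|1)(0|1))*: on ε the DFA stays in A and rejects (A ∉ Accept), but the regex matches it → eliminate
  (B) 0(0|1)*: agrees with the DFA on every string of length ≤ 6
  (C) (0|1)*11(0|1)*: on '0' the DFA goes A → C and accepts (C ∈ Accept), but the regex does not match it → eliminate
  (D) (0|1)*10: on '0' the DFA goes A → C and accepts (C ∈ Accept), but the regex does not match it → eliminate
Only (B) is consistent with the DFA.
(B) 0(0|1)*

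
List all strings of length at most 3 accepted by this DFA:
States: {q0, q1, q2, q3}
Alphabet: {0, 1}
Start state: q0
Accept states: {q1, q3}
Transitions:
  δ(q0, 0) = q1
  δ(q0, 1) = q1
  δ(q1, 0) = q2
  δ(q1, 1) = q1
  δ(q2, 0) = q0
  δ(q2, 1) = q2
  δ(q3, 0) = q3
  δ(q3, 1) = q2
0, 1, 01, 11, 011, 111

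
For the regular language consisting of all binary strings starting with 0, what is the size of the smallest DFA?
By Myhill–Nerode, count the distinguishable equivalence classes: three classes — empty / started with 0 / started with 1 (dead).
3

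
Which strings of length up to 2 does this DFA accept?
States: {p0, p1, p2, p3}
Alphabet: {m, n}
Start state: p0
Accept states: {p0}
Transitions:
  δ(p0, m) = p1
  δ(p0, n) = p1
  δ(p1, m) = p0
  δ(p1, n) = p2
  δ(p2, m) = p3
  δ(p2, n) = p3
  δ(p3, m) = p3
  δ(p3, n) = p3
ε, mm, nm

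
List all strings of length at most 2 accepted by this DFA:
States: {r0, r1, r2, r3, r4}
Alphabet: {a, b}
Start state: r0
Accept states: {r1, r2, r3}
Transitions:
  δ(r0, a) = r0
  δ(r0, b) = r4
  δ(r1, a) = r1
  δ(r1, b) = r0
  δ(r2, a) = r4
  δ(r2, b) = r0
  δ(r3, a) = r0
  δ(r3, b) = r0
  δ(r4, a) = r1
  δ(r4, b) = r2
ba, bb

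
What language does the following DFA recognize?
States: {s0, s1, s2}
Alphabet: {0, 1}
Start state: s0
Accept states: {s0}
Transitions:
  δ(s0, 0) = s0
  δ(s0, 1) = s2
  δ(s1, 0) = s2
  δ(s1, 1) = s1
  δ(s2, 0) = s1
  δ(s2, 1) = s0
Testing a few strings:
  '01' → reject
  '0010' → reject
  '1' → reject
  '0' → accept
State roles: s0=value ≡ 0 (mod 3); s1=value ≡ 2 (mod 3); s2=value ≡ 1 (mod 3)
All binary strings representing a multiple of 3 (read in base 2; leading zeros allowed and ε counts as 0)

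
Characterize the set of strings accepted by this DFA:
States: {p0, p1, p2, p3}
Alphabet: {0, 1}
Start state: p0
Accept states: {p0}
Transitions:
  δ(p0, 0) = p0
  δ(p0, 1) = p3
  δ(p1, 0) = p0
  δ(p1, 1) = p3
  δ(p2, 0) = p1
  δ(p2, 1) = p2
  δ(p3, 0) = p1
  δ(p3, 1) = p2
Testing a few strings:
  '010' → reject
  '0' → accept
  '1' → reject
  '01' → reject
State roles: p0=value ≡ 0 (mod 4); p1=value ≡ 2 (mod 4); p2=value ≡ 3 (mod 4); p3=value ≡ 1 (mod 4)
All binary strings representing a multiple of 4 (read in base 2; leading zeros allowed and ε counts as 0)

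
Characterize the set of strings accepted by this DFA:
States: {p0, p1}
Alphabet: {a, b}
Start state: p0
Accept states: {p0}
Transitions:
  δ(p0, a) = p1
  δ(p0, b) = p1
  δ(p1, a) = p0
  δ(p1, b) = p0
Testing a few strings:
  'a' → reject
  'ba' → accept
  'aa' → accept
  'b' → reject
State roles: p0=even length so far; p1=odd length so far
All strings over {a,b} of even length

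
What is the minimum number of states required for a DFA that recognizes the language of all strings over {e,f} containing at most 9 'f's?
By Myhill–Nerode, count the distinguishable equivalence classes: 11 classes — having seen 0, 1, …, 9, or >9 copies of 'f'; counts 0 through 9 are accepting and >9 is dead.
11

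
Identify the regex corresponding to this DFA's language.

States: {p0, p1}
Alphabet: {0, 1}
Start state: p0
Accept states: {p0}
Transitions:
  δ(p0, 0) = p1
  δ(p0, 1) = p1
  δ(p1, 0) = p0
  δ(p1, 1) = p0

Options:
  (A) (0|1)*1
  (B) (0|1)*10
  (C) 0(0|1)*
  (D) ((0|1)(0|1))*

Check each option against the DFA on short strings; one disagreement eliminates an option:
  (A) (0|1)*1: on ε the DFA stays in p0 and accepts (p0 ∈ Accept), but the regex does not match it → eliminate
  (B) (0|1)*10: on ε the DFA stays in p0 and accepts (p0 ∈ Accept), but the regex does not match it → eliminate
  (C) 0(0|1)*: on ε the DFA stays in p0 and accepts (p0 ∈ Accept), but the regex does not match it → eliminate
  (D) ((0|1)(0|1))*: agrees with the DFA on every string of length ≤ 6
Only (D) is consistent with the DFA.
(D) ((0|1)(0|1))*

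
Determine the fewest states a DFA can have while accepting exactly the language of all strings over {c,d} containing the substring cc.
By Myhill–Nerode, count the distinguishable equivalence classes: 3 classes — one per longest suffix of the input that is a prefix of 'cc' (lengths 0 through 1), plus an absorbing 'already seen cc' class.
3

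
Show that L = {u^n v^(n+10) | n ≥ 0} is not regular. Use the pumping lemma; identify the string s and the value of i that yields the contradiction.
Assume L is regular with pumping length p. Idea: pumping the u-block breaks the fixed offset of 10.
Choose s = u^p v^(p+10) ∈ L. By the pumping lemma, s = xyz with |xy| ≤ p, |y| > 0, so y = u^k with k ≥ 1. Then xy²z = u^(p+k) v^(p+10). For this to be in L we would need p+10 = (p+k)+10, i.e. k = 0, contradicting k ≥ 1. So xy²z ∉ L.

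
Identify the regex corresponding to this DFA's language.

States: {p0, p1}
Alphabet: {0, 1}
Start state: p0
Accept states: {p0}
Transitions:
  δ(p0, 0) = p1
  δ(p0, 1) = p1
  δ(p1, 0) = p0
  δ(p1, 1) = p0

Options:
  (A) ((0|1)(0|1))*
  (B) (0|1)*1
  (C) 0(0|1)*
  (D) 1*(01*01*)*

Check each option against the DFA on short strings; one disagreement eliminates an option:
  (A) ((0|1)(0|1))*: agrees with the DFA on every string of length ≤ 6
  (B) (0|1)*1: on ε the DFA stays in p0 and accepts (p0 ∈ Accept), but the regex does not match it → eliminate
  (C) 0(0|1)*: on ε the DFA stays in p0 and accepts (p0 ∈ Accept), but the regex does not match it → eliminate
  (D) 1*(01*01*)*: on '1' the DFA goes p0 → p1 and rejects (p1 ∉ Accept), but the regex matches it → eliminate
Only (A) is consistent with the DFA.
(A) ((0|1)(0|1))*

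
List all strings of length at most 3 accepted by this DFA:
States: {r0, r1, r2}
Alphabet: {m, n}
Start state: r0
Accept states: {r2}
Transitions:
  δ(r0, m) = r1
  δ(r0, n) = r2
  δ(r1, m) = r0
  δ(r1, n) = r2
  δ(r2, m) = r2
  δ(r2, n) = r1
n, mn, nm, mmn, mnm, nmm, nnn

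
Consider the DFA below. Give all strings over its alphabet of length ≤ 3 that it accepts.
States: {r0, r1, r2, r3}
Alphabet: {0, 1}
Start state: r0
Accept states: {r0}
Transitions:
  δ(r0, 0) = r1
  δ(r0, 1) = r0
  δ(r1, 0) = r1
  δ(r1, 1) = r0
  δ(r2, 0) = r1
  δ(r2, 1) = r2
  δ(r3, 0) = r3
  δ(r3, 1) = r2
ε, 1, 01, 11, 001, 011, 101, 111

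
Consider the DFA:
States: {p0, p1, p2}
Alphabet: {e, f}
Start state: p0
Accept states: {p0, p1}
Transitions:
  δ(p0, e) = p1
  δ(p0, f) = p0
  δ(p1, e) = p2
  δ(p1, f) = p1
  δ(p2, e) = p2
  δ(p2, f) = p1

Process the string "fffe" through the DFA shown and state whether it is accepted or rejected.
Processing string "fffe":
  p0 --f--> p0
  p0 --f--> p0
  p0 --f--> p0
  p0 --e--> p1
Final state: p1
Accept states: {p0, p1}
Yes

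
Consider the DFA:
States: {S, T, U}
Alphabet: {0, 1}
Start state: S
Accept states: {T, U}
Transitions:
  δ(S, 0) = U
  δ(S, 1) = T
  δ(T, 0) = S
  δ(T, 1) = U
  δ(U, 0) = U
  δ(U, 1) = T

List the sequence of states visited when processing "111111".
read '1': S → T
  read '1': T → U
  read '1': U → T
  read '1': T → U
  read '1': U → T
  read '1': T → U
S -> T -> U -> T -> U -> T -> U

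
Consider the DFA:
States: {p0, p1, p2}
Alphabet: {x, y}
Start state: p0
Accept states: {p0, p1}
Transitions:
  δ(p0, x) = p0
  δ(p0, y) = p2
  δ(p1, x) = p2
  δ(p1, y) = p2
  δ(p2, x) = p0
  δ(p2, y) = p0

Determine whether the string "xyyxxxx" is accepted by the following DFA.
Processing string "xyyxxxx":
  p0 --x--> p0
  p0 --y--> p2
  p2 --y--> p0
  p0 --x--> p0
  p0 --x--> p0
  p0 --x--> p0
  p0 --x--> p0
Final state: p0
Accept states: {p0, p1}
Yes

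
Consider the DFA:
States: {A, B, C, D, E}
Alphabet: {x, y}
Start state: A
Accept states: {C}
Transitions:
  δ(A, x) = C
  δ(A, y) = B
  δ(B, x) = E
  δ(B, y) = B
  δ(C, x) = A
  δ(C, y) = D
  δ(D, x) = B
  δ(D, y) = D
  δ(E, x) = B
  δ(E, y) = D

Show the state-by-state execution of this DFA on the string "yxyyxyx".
read 'y': A → B
  read 'x': B → E
  read 'y': E → D
  read 'y': D → D
  read 'x': D → B
  read 'y': B → B
  read 'x': B → E
A -> B -> E -> D -> D -> B -> B -> E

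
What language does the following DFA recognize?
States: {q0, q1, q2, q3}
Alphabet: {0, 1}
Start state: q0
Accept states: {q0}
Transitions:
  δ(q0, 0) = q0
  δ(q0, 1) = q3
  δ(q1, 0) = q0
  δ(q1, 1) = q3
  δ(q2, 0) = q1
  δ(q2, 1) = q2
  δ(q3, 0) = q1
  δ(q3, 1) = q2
Testing a few strings:
  '1' → reject
  '000' → accept
  '0100' → accept
  '10' → reject
State roles: q0=value ≡ 0 (mod 4); q1=value ≡ 2 (mod 4); q2=value ≡ 3 (mod 4); q3=value ≡ 1 (mod 4)
All binary strings representing a multiple of 4 (read in base 2; leading zeros allowed and ε counts as 0)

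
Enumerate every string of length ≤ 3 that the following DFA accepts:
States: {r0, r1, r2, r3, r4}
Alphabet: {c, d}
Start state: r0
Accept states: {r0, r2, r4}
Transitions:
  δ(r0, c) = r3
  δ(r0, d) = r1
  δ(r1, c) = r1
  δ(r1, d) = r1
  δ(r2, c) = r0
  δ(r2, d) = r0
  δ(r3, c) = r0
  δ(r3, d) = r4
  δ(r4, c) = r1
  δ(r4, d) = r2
ε, cc, cd, cdd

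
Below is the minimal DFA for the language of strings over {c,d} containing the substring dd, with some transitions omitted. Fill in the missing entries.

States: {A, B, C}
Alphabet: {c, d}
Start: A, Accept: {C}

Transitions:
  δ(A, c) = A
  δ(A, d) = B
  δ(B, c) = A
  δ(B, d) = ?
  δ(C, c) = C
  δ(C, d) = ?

From the language and accept set, identify what each state tracks — A: no progress toward dd; B: one trailing d; C: substring dd seen.
Each missing δ(q, a) is the state matching the new tracked value after reading a.
δ(B, d) = C; δ(C, d) = C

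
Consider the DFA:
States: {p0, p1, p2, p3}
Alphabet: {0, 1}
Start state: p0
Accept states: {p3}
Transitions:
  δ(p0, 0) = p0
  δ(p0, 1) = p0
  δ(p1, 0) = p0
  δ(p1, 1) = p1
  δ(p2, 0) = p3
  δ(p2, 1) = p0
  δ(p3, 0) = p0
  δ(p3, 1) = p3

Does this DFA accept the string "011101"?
Processing string "011101":
  p0 --0--> p0
  p0 --1--> p0
  p0 --1--> p0
  p0 --1--> p0
  p0 --0--> p0
  p0 --1--> p0
Final state: p0
Accept states: {p3}
No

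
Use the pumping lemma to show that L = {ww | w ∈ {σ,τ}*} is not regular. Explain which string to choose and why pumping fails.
Assume L is regular with pumping length p. Idea: pumping the leading σ-block breaks the equality of the two halves.
Choose s = σ^p τ σ^p τ ∈ L (with w = σ^p τ). |s| = 2p+2 ≥ p. By the pumping lemma, s = xyz with |xy| ≤ p, |y| > 0, so y = σ^k with k ≥ 1, in the first σ-block. Then xy²z = σ^(p+k) τ σ^p τ, of length 2p+2+k. If k is odd this length is odd, so it cannot be of the form ww. If k is even, each half has length p+1+k/2 ≤ p+k, so the first half lies entirely inside the leading σ-block and contains no τ, while the second half ends in τ; the halves differ. Either way xy²z ∉ L.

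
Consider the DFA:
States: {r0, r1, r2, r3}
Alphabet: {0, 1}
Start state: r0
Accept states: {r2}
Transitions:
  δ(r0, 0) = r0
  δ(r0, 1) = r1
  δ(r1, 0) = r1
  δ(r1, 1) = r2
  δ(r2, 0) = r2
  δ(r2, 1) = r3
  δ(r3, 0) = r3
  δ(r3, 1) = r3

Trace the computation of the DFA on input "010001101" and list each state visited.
read '0': r0 → r0
  read '1': r0 → r1
  read '0': r1 → r1
  read '0': r1 → r1
  read '0': r1 → r1
  read '1': r1 → r2
  read '1': r2 → r3
  read '0': r3 → r3
  read '1': r3 → r3
r0 -> r0 -> r1 -> r1 -> r1 -> r1 -> r2 -> r3 -> r3 -> r3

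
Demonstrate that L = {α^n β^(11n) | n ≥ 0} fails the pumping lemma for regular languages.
Assume L is regular with pumping length p. Idea: pumping the α-block breaks the 1:11 ratio.
Choose s = α^p β^(11p) (length 12p ≥ p). By the pumping lemma, s = xyz with |xy| ≤ p, |y| > 0, so y = α^k with k ≥ 1. Then xy²z = α^(p+k) β^(11p). For this to be in L we would need 11p = 11(p+k), i.e. 11k = 0, contradicting k ≥ 1. So xy²z ∉ L.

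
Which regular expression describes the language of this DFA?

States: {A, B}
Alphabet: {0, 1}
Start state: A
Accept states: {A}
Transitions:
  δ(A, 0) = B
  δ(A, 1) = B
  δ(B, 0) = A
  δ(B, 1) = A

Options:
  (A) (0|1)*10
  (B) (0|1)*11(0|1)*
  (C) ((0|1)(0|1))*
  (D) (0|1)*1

Check each option against the DFA on short strings; one disagreement eliminates an option:
  (A) (0|1)*10: on ε the DFA stays in A and accepts (A ∈ Accept), but the regex does not match it → eliminate
  (B) (0|1)*11(0|1)*: on ε the DFA stays in A and accepts (A ∈ Accept), but the regex does not match it → eliminate
  (C) ((0|1)(0|1))*: agrees with the DFA on every string of length ≤ 6
  (D) (0|1)*1: on ε the DFA stays in A and accepts (A ∈ Accept), but the regex does not match it → eliminate
Only (C) is consistent with the DFA.
(C) ((0|1)(0|1))*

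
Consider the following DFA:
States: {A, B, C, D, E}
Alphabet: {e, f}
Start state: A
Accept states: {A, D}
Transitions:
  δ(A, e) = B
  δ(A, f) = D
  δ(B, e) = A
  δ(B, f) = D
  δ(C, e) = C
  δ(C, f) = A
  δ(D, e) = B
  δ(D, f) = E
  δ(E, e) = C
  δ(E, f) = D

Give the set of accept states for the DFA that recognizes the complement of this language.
Complement accept states = All states \ Original accept states
= {A, B, C, D, E} \ {A, D}
{B, C, E}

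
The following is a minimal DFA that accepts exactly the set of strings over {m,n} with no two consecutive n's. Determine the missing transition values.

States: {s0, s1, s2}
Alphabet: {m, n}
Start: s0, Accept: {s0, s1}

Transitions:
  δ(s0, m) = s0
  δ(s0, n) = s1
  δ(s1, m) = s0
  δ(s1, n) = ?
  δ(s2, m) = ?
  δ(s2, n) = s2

From the language and accept set, identify what each state tracks — s0: last symbol not n (ok); s1: last symbol n (ok); s2: saw nn (dead).
Each missing δ(q, a) is the state matching the new tracked value after reading a.
δ(s1, n) = s2; δ(s2, m) = s2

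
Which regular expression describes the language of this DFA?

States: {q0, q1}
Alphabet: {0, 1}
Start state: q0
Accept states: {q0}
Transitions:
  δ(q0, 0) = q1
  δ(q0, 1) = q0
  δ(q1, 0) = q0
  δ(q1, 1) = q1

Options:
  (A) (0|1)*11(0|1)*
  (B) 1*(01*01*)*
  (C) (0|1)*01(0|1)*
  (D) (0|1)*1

Check each option against the DFA on short strings; one disagreement eliminates an option:
  (A) (0|1)*11(0|1)*: on ε the DFA stays in q0 and accepts (q0 ∈ Accept), but the regex does not match it → eliminate
  (B) 1*(01*01*)*: agrees with the DFA on every string of length ≤ 6
  (C) (0|1)*01(0|1)*: on ε the DFA stays in q0 and accepts (q0 ∈ Accept), but the regex does not match it → eliminate
  (D) (0|1)*1: on ε the DFA stays in q0 and accepts (q0 ∈ Accept), but the regex does not match it → eliminate
Only (B) is consistent with the DFA.
(B) 1*(01*01*)*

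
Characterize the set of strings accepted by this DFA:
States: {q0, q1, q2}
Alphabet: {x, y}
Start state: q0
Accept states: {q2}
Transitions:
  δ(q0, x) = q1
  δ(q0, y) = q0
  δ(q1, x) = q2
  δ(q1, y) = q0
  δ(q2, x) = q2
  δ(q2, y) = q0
Testing a few strings:
  'y' → reject
  'xyx' → reject
  'yxy' → reject
  'xy' → reject
State roles: q0=last symbol not x; q1=one trailing x; q2=two trailing x's
All strings over {x,y} ending with xx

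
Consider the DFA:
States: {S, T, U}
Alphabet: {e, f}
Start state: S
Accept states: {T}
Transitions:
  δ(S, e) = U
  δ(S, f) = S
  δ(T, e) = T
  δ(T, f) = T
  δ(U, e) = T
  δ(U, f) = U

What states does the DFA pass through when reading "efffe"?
read 'e': S → U
  read 'f': U → U
  read 'f': U → U
  read 'f': U → U
  read 'e': U → T
S -> U -> U -> U -> U -> T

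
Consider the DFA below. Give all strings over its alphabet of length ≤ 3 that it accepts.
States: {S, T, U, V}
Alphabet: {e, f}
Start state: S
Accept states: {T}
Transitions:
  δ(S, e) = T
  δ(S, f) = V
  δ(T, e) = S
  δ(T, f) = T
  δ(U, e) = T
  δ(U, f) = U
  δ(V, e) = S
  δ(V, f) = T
e, ef, ff, eee, eff, fee, fff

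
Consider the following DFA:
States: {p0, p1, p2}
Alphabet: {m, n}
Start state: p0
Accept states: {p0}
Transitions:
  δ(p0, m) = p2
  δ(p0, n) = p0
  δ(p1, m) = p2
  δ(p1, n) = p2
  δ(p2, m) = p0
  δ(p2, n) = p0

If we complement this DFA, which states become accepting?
Complement accept states = All states \ Original accept states
= {p0, p1, p2} \ {p0}
{p1, p2}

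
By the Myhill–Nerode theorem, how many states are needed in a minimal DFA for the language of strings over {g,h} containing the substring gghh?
By Myhill–Nerode, count the distinguishable equivalence classes: 5 classes — one per longest suffix of the input that is a prefix of 'gghh' (lengths 0 through 3), plus an absorbing 'already seen gghh' class.
5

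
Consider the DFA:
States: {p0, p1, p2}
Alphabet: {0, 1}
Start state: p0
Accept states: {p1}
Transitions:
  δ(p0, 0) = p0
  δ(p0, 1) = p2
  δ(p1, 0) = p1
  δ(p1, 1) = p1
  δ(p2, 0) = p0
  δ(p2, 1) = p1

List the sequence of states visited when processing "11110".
read '1': p0 → p2
  read '1': p2 → p1
  read '1': p1 → p1
  read '1': p1 → p1
  read '0': p1 → p1
p0 -> p2 -> p1 -> p1 -> p1 -> p1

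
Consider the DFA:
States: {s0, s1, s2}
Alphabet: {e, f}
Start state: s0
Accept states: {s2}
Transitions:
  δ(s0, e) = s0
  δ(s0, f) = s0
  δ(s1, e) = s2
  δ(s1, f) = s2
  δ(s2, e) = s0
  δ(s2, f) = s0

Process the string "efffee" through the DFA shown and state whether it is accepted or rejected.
Processing string "efffee":
  s0 --e--> s0
  s0 --f--> s0
  s0 --f--> s0
  s0 --f--> s0
  s0 --e--> s0
  s0 --e--> s0
Final state: s0
Accept states: {s2}
No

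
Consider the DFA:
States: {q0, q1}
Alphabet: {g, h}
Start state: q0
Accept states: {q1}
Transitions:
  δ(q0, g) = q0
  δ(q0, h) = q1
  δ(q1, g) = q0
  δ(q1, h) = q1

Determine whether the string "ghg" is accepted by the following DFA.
Processing string "ghg":
  q0 --g--> q0
  q0 --h--> q1
  q1 --g--> q0
Final state: q0
Accept states: {q1}
No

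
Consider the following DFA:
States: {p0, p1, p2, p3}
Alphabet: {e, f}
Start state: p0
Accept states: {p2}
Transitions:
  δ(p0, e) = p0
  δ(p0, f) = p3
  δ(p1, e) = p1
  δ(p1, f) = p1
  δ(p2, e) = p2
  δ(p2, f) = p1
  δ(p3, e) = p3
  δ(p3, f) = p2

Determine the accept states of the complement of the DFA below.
Complement accept states = All states \ Original accept states
= {p0, p1, p2, p3} \ {p2}
{p0, p1, p3}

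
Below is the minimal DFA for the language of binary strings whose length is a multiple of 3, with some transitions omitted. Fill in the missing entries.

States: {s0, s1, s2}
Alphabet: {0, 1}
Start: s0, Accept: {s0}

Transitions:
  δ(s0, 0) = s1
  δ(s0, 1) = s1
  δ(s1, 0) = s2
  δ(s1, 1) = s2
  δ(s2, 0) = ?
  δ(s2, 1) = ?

From the language and accept set, identify what each state tracks — s0: length ≡ 0 (mod 3); s1: length ≡ 1 (mod 3); s2: length ≡ 2 (mod 3).
Each missing δ(q, a) is the state matching the new tracked value after reading a.
δ(s2, 0) = s0; δ(s2, 1) = s0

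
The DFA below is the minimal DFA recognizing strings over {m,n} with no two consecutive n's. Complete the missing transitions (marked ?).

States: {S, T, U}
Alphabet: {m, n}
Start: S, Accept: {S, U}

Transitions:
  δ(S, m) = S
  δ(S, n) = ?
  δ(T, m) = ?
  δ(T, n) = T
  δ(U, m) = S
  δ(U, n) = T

From the language and accept set, identify what each state tracks — S: last symbol not n (ok); T: saw nn (dead); U: last symbol n (ok).
Each missing δ(q, a) is the state matching the new tracked value after reading a.
δ(S, n) = U; δ(T, m) = T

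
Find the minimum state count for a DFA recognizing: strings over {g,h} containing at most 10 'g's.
By Myhill–Nerode, count the distinguishable equivalence classes: 12 classes — having seen 0, 1, …, 10, or >10 copies of 'g'; counts 0 through 10 are accepting and >10 is dead.
12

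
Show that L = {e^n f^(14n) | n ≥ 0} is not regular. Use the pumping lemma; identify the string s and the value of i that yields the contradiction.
Assume L is regular with pumping length p. Idea: pumping the e-block breaks the 1:14 ratio.
Choose s = e^p f^(14p) (length 15p ≥ p). By the pumping lemma, s = xyz with |xy| ≤ p, |y| > 0, so y = e^k with k ≥ 1. Then xy²z = e^(p+k) f^(14p). For this to be in L we would need 14p = 14(p+k), i.e. 14k = 0, contradicting k ≥ 1. So xy²z ∉ L.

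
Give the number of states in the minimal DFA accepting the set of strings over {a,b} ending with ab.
By Myhill–Nerode, count the distinguishable equivalence classes: 3 classes — one per longest suffix of the input that is a prefix of 'ab' (lengths 0 through 2); only the length-2 class is accepting.
3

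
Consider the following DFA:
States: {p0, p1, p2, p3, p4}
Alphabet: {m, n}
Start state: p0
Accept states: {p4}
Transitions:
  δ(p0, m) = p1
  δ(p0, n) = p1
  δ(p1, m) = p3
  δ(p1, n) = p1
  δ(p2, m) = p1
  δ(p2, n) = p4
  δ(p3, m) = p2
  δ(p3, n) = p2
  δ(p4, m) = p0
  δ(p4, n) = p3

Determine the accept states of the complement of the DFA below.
Complement accept states = All states \ Original accept states
= {p0, p1, p2, p3, p4} \ {p4}
{p0, p1, p2, p3}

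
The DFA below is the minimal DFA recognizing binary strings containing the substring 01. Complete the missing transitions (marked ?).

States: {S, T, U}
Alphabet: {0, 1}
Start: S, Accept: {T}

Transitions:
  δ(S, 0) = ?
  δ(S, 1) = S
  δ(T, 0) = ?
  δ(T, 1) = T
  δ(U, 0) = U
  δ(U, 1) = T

From the language and accept set, identify what each state tracks — S: no 0 seen yet; T: substring 01 seen; U: seen a 0, waiting for 1.
Each missing δ(q, a) is the state matching the new tracked value after reading a.
δ(S, 0) = U; δ(T, 0) = T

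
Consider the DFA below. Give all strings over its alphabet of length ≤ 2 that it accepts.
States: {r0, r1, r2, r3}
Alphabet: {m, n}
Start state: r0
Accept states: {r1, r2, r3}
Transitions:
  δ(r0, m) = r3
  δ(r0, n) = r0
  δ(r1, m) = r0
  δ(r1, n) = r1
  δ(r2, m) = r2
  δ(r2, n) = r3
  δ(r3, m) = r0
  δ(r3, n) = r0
m, nm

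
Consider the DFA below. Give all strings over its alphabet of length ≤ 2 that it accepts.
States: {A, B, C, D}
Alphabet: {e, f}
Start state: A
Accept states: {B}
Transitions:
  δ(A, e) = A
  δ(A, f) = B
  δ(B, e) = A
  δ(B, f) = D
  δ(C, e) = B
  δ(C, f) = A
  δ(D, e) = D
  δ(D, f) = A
f, ef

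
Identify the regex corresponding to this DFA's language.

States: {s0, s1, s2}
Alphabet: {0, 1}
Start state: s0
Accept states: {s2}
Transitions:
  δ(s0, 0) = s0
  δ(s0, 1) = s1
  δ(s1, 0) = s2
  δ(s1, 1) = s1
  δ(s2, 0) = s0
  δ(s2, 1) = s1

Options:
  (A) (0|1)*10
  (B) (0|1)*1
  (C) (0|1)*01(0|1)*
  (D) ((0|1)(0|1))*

Check each option against the DFA on short strings; one disagreement eliminates an option:
  (A) (0|1)*10: agrees with the DFA on every string of length ≤ 6
  (B) (0|1)*1: on '1' the DFA goes s0 → s1 and rejects (s1 ∉ Accept), but the regex matches it → eliminate
  (C) (0|1)*01(0|1)*: on '01' the DFA goes s0 → s0 → s1 and rejects (s1 ∉ Accept), but the regex matches it → eliminate
  (D) ((0|1)(0|1))*: on ε the DFA stays in s0 and rejects (s0 ∉ Accept), but the regex matches it → eliminate
Only (A) is consistent with the DFA.
(A) (0|1)*10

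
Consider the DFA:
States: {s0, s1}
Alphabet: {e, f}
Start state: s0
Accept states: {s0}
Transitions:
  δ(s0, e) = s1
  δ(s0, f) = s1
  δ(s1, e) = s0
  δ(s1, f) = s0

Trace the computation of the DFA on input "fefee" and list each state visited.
read 'f': s0 → s1
  read 'e': s1 → s0
  read 'f': s0 → s1
  read 'e': s1 → s0
  read 'e': s0 → s1
s0 -> s1 -> s0 -> s1 -> s0 -> s1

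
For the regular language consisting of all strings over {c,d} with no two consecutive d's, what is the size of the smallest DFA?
By Myhill–Nerode, count the distinguishable equivalence classes: three classes — safe with last≠d / safe with last=d / dd seen (dead).
3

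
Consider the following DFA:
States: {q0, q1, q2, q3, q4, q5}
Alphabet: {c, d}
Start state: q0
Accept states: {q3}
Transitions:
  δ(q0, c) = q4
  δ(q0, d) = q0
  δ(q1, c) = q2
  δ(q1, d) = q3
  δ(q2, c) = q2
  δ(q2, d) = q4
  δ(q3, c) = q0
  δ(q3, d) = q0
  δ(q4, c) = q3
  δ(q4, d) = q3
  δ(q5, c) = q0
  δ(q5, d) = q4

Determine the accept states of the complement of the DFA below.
Complement accept states = All states \ Original accept states
= {q0, q1, q2, q3, q4, q5} \ {q3}
{q0, q1, q2, q4, q5}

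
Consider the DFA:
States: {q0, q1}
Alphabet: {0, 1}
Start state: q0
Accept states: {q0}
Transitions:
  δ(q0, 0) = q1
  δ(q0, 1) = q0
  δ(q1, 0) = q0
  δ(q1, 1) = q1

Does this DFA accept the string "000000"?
Processing string "000000":
  q0 --0--> q1
  q1 --0--> q0
  q0 --0--> q1
  q1 --0--> q0
  q0 --0--> q1
  q1 --0--> q0
Final state: q0
Accept states: {q0}
Yes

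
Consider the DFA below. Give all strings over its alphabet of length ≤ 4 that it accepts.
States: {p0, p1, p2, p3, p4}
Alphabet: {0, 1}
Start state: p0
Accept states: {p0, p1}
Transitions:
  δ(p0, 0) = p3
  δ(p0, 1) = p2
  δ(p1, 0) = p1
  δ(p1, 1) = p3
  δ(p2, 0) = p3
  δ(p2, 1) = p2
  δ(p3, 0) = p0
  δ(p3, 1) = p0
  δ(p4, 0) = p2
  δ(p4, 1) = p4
ε, 00, 01, 100, 101, 0000, 0001, 0100, 0101, 1100, 1101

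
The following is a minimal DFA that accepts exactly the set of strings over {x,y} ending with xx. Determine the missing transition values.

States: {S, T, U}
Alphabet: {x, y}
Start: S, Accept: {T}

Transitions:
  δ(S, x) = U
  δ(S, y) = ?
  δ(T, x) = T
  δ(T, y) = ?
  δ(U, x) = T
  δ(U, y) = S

From the language and accept set, identify what each state tracks — S: last symbol not x; T: two trailing x's; U: one trailing x.
Each missing δ(q, a) is the state matching the new tracked value after reading a.
δ(S, y) = S; δ(T, y) = S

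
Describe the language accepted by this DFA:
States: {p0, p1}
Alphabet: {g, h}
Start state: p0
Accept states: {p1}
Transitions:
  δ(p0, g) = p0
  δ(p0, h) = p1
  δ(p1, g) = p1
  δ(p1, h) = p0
Testing a few strings:
  'h' → accept
  'hgg' → accept
  'ghg' → accept
  'gh' → accept
State roles: p0=even number of h's so far; p1=odd number of h's so far
All strings over {g,h} with an odd number of h's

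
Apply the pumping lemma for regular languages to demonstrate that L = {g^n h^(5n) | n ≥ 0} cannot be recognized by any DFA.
Assume L is regular with pumping length p. Idea: pumping the g-block breaks the 1:5 ratio.
Choose s = g^p h^(5p) (length 6p ≥ p). By the pumping lemma, s = xyz with |xy| ≤ p, |y| > 0, so y = g^k with k ≥ 1. Then xy²z = g^(p+k) h^(5p). For this to be in L we would need 5p = 5(p+k), i.e. 5k = 0, contradicting k ≥ 1. So xy²z ∉ L.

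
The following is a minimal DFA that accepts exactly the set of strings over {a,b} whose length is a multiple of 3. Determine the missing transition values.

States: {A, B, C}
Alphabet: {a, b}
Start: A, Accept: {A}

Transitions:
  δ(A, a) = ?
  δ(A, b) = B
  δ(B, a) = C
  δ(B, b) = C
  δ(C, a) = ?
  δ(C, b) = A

From the language and accept set, identify what each state tracks — A: length ≡ 0 (mod 3); B: length ≡ 1 (mod 3); C: length ≡ 2 (mod 3).
Each missing δ(q, a) is the state matching the new tracked value after reading a.
δ(A, a) = B; δ(C, a) = A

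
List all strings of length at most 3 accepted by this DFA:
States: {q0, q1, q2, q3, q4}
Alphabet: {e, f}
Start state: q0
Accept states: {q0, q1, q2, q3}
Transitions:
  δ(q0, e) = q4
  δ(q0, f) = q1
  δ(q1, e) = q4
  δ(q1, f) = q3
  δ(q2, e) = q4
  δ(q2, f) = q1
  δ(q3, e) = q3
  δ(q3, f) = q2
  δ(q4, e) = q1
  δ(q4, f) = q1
ε, f, ee, ef, ff, eef, eff, fee, fef, ffe, fff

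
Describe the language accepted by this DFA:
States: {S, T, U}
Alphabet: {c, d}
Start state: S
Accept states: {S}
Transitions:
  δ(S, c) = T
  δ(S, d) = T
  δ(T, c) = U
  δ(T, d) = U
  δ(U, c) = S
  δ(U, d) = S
Testing a few strings:
  'c' → reject
  'cdc' → accept
  'cc' → reject
  'dd' → reject
State roles: S=length ≡ 0 (mod 3); T=length ≡ 1 (mod 3); U=length ≡ 2 (mod 3)
All strings over {c,d} whose length is a multiple of 3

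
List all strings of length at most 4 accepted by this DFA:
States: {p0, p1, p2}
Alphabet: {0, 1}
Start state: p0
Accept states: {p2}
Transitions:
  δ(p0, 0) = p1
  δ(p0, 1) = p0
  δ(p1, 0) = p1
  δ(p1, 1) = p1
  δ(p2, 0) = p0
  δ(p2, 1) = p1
None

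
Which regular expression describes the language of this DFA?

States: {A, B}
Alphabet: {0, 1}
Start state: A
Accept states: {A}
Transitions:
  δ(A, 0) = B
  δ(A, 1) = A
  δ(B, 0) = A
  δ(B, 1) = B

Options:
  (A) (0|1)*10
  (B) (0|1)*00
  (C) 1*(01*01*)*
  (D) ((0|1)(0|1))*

Check each option against the DFA on short strings; one disagreement eliminates an option:
  (A) (0|1)*10: on ε the DFA stays in A and accepts (A ∈ Accept), but the regex does not match it → eliminate
  (B) (0|1)*00: on ε the DFA stays in A and accepts (A ∈ Accept), but the regex does not match it → eliminate
  (C) 1*(01*01*)*: agrees with the DFA on every string of length ≤ 6
  (D) ((0|1)(0|1))*: on '1' the DFA goes A → A and accepts (A ∈ Accept), but the regex does not match it → eliminate
Only (C) is consistent with the DFA.
(C) 1*(01*01*)*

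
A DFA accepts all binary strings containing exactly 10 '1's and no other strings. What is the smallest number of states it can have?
By Myhill–Nerode, count the distinguishable equivalence classes: 12 classes — having seen 0, 1, …, 10, or >10 copies of '1'; the count-10 class is the only accepting one and >10 is dead.
12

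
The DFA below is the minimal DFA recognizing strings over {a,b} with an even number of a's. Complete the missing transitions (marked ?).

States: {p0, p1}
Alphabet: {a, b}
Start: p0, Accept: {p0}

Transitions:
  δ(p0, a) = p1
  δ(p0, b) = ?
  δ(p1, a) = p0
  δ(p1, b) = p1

From the language and accept set, identify what each state tracks — p0: even number of a's so far; p1: odd number of a's so far.
Each missing δ(q, a) is the state matching the new tracked value after reading a.
δ(p0, b) = p0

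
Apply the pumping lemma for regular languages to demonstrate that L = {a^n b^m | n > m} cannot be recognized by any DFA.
Assume L is regular with pumping length p. Idea: pumping down the a-block drops the a-count to at most the b-count.
Choose s = a^(p+1) b^p ∈ L (|s| = 2p+1 ≥ p). By the pumping lemma, s = xyz with |xy| ≤ p, |y| > 0, so y = a^k with k ≥ 1. Take i = 0: xz = a^(p+1−k) b^p. Since k ≥ 1, p+1−k ≤ p, so the number of a's is no longer strictly greater than the number of b's, hence xz ∉ L.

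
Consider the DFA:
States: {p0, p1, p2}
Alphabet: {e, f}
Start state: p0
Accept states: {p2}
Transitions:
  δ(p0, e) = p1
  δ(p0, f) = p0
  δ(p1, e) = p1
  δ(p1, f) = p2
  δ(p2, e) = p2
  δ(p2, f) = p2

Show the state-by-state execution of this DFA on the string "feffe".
read 'f': p0 → p0
  read 'e': p0 → p1
  read 'f': p1 → p2
  read 'f': p2 → p2
  read 'e': p2 → p2
p0 -> p0 -> p1 -> p2 -> p2 -> p2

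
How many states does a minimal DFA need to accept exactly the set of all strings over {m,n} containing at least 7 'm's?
By Myhill–Nerode, count the distinguishable equivalence classes: 8 classes — having seen 0, 1, …, 6, or ≥7 copies of 'm'; any two classes i < j (j ≤ 7) are distinguished by the string m^(7−j), which takes class j to 7 copies (accepted) but leaves class i below 7 (rejected).
8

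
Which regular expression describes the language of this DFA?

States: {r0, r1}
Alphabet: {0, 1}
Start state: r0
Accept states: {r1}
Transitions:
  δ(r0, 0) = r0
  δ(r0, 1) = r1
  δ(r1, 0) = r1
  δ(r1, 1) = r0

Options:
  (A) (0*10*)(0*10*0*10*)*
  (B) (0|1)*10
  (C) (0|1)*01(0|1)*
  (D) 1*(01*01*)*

Check each option against the DFA on short strings; one disagreement eliminates an option:
  (A) (0*10*)(0*10*0*10*)*: agrees with the DFA on every string of length ≤ 6
  (B) (0|1)*10: on '1' the DFA goes r0 → r1 and accepts (r1 ∈ Accept), but the regex does not match it → eliminate
  (C) (0|1)*01(0|1)*: on '1' the DFA goes r0 → r1 and accepts (r1 ∈ Accept), but the regex does not match it → eliminate
  (D) 1*(01*01*)*: on ε the DFA stays in r0 and rejects (r0 ∉ Accept), but the regex matches it → eliminate
Only (A) is consistent with the DFA.
(A) (0*10*)(0*10*0*10*)*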